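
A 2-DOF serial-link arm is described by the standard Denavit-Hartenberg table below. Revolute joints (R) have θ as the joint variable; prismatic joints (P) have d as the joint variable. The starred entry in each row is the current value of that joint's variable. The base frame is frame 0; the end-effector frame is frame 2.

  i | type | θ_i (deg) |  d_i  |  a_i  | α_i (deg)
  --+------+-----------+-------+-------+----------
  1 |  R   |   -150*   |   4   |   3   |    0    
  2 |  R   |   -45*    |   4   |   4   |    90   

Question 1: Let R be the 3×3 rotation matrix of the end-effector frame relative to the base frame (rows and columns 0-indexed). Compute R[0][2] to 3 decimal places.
0.259

End-effector z-axis (col 2 of R) = (0.2588,0.9659,0.0000)
R[0][2] = 0.2588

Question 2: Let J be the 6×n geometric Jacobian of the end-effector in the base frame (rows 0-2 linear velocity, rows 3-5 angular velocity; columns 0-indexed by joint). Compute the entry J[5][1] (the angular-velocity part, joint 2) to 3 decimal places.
1.000

axis z_1 = (0.0000,0.0000,1.0000); lever o_n−o_1 = (-3.8637,1.0353,4.0000)
cross product → J_v[:, 1] = (-1.0353,-3.8637,0.0000)
J_ω[:, 1] = z_1
entry J[5][1] = 1.0000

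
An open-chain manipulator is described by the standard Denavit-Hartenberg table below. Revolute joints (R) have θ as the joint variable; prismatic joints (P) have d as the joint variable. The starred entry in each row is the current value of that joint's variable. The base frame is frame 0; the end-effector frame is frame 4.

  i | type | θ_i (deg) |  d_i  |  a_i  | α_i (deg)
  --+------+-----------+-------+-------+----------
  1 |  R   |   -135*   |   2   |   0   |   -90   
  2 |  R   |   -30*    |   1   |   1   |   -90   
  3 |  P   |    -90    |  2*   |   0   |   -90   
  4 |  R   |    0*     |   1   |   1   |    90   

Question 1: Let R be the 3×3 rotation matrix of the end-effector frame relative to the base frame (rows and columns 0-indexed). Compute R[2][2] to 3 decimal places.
End-effector z-axis (col 2 of R) = (-0.3536,-0.3536,-0.8660)
R[2][2] = -0.8660

-0.866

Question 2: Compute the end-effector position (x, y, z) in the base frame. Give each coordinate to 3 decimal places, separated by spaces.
-0.518 -3.346 1.268

after link 1: o_1 = (0.0000, 0.0000, 2.0000)
after link 2: o_2 = (0.0947, -1.3195, 2.5000)
after link 3: o_3 = (-0.6124, -2.0266, 0.7679)
after link 4: o_4 = (-0.5176, -3.3461, 1.2679)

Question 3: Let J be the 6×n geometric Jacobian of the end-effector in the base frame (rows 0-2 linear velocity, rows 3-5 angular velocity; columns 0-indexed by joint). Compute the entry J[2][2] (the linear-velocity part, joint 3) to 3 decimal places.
-0.866

prismatic axis z_2 = (-0.3536,-0.3536,-0.8660)
J_v[:, 2] = z_2; J_ω[:, 2] = (0,0,0)
entry J[2][2] = -0.8660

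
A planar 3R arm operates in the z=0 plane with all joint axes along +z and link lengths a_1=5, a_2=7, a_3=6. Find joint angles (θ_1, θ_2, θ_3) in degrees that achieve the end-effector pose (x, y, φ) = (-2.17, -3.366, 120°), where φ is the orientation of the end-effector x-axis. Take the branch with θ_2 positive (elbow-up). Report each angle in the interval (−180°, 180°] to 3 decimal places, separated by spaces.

wrist centre = target − a_3·(cos φ, sin φ) = (0.8300, -8.5622)
cos θ_2 = (73.9994−5²−7²)/(2·5·7) = -0.0000; θ_2 = 90.0005° (elbow-up)
β = atan2(-8.5622,0.8300) = -84.4631°; ψ = atan2(7.0000,4.9999) = 54.4627°
θ_1 = β − ψ = -138.9258°
θ_3 = φ − θ_1 − θ_2 = 168.9253° (wrapped to (-180°,180°])

-138.926 90.001 168.925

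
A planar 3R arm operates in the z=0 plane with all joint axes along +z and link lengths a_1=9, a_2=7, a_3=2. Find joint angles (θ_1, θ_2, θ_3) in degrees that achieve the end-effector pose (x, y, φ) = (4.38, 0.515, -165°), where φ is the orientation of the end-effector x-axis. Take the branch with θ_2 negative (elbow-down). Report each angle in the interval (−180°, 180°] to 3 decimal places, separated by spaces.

59.999 -134.999 -90.000

wrist centre = target − a_3·(cos φ, sin φ) = (6.3119, 1.0326)
cos θ_2 = (40.9058−9²−7²)/(2·9·7) = -0.7071; θ_2 = -134.9992° (elbow-down)
β = atan2(1.0326,6.3119) = 9.2914°; ψ = atan2(-4.9498,4.0503) = -50.7073°
θ_1 = β − ψ = 59.9988°
θ_3 = φ − θ_1 − θ_2 = -89.9996° (wrapped to (-180°,180°])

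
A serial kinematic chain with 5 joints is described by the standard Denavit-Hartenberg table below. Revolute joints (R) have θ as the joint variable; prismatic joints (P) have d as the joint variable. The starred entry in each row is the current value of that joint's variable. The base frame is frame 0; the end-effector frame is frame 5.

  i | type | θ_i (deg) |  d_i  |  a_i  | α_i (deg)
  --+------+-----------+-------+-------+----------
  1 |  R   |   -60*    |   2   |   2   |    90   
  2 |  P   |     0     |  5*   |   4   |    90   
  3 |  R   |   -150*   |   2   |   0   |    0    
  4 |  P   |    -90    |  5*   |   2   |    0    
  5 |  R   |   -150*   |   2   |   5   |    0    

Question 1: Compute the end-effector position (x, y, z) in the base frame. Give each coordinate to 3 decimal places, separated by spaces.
after link 1: o_1 = (1.0000, -1.7321, 2.0000)
after link 2: o_2 = (-1.3301, -7.6962, 2.0000)
after link 3: o_3 = (-1.3301, -7.6962, 0.0000)
after link 4: o_4 = (-3.3301, -7.6962, -5.0000)
after link 5: o_5 = (1.0000, -10.1962, -7.0000)

1.000 -10.196 -7.000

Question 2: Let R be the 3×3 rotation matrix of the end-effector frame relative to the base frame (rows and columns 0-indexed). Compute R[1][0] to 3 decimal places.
-0.500

End-effector x-axis (col 0 of R) = (0.8660,-0.5000,-0.0000)
R[1][0] = -0.5000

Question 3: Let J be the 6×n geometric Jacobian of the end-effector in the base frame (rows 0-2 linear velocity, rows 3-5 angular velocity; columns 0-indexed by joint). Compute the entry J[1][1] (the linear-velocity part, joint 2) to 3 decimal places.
-0.500

prismatic axis z_1 = (-0.8660,-0.5000,0.0000)
J_v[:, 1] = z_1; J_ω[:, 1] = (0,0,0)
entry J[1][1] = -0.5000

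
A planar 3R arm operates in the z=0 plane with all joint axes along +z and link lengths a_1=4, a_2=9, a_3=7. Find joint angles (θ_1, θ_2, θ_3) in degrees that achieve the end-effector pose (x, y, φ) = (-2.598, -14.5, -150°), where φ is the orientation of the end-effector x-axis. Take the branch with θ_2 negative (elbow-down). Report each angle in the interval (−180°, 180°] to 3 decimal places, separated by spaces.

-30.000 -60.000 -60.000

wrist centre = target − a_3·(cos φ, sin φ) = (3.4642, -11.0000)
cos θ_2 = (133.0005−4²−9²)/(2·4·9) = 0.5000; θ_2 = -59.9995° (elbow-down)
β = atan2(-11.0000,3.4642) = -72.5195°; ψ = atan2(-7.7942,8.5001) = -42.5195°
θ_1 = β − ψ = -30.0000°
θ_3 = φ − θ_1 − θ_2 = -60.0005° (wrapped to (-180°,180°])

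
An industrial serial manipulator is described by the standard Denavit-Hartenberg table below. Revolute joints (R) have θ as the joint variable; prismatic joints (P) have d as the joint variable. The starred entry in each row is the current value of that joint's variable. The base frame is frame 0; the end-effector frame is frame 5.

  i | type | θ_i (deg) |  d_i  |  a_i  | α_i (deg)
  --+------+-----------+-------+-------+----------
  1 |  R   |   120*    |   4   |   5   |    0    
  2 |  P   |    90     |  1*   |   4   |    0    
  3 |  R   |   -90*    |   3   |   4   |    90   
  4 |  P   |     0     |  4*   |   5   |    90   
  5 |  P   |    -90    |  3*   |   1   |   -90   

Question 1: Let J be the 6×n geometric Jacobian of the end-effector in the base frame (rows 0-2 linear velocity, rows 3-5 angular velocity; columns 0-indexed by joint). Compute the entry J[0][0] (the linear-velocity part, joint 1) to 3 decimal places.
axis z_0 = ẑ; lever o_n−o_0 = (-7.8660,11.6244,5.0000)
cross product → J_v[:, 0] = (-11.6244,-7.8660,0.0000)
J_ω[:, 0] = z_0
entry J[0][0] = -11.6244

-11.624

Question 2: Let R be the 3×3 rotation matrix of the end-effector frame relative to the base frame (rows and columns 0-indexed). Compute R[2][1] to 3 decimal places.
1.000

End-effector y-axis (col 1 of R) = (-0.0000,-0.0000,1.0000)
R[2][1] = 1.0000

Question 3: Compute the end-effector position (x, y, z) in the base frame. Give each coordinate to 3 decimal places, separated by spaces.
-7.866 11.624 5.000

after link 1: o_1 = (-2.5000, 4.3301, 4.0000)
after link 2: o_2 = (-5.9641, 2.3301, 5.0000)
after link 3: o_3 = (-7.9641, 5.7942, 8.0000)
after link 4: o_4 = (-7.0000, 12.1244, 8.0000)
after link 5: o_5 = (-7.8660, 11.6244, 5.0000)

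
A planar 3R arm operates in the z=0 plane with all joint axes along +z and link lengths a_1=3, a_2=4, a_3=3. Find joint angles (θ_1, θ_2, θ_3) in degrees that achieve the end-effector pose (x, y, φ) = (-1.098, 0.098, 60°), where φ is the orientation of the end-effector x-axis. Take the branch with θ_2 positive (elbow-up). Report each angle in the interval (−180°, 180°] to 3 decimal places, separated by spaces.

wrist centre = target − a_3·(cos φ, sin φ) = (-2.5980, -2.5001)
cos θ_2 = (13.0000−3²−4²)/(2·3·4) = -0.5000; θ_2 = 120.0000° (elbow-up)
β = atan2(-2.5001,-2.5980) = -136.1004°; ψ = atan2(3.4641,1.0000) = 73.8979°
θ_1 = β − ψ = -209.9983°
θ_3 = φ − θ_1 − θ_2 = 149.9983° (wrapped to (-180°,180°])

150.002 120.000 149.998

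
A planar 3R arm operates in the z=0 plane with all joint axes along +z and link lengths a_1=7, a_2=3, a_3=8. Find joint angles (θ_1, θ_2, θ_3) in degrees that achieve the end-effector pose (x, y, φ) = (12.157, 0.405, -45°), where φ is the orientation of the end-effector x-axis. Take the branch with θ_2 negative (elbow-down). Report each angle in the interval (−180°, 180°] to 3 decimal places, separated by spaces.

wrist centre = target − a_3·(cos φ, sin φ) = (6.5001, 6.0619)
cos θ_2 = (78.9980−7²−3²)/(2·7·3) = 0.5000; θ_2 = -60.0032° (elbow-down)
β = atan2(6.0619,6.5001) = 43.0017°; ψ = atan2(-2.5982,8.4999) = -16.9969°
θ_1 = β − ψ = 59.9986°
θ_3 = φ − θ_1 − θ_2 = -44.9954° (wrapped to (-180°,180°])

59.999 -60.003 -44.995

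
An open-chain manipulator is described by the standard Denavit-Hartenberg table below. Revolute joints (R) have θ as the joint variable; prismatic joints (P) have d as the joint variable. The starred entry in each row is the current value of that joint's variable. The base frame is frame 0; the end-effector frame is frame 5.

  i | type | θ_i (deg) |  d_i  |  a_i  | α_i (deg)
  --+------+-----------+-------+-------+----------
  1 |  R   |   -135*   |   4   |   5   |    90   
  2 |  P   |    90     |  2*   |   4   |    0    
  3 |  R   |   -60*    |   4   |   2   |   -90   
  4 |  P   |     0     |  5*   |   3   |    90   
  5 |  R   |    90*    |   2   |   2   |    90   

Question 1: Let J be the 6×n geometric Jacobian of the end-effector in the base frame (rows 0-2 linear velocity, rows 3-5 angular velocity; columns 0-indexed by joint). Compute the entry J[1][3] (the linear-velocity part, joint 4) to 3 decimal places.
prismatic axis z_3 = (0.3536,0.3536,0.8660)
J_v[:, 3] = z_3; J_ω[:, 3] = (0,0,0)
entry J[1][3] = 0.3536

0.354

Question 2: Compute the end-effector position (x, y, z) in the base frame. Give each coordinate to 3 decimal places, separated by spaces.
-9.779 1.534 16.562

after link 1: o_1 = (-3.5355, -3.5355, 4.0000)
after link 2: o_2 = (-4.9497, -2.1213, 8.0000)
after link 3: o_3 = (-9.0029, -0.5176, 9.0000)
after link 4: o_4 = (-9.0723, -0.5870, 14.8301)
after link 5: o_5 = (-9.7794, 1.5343, 16.5622)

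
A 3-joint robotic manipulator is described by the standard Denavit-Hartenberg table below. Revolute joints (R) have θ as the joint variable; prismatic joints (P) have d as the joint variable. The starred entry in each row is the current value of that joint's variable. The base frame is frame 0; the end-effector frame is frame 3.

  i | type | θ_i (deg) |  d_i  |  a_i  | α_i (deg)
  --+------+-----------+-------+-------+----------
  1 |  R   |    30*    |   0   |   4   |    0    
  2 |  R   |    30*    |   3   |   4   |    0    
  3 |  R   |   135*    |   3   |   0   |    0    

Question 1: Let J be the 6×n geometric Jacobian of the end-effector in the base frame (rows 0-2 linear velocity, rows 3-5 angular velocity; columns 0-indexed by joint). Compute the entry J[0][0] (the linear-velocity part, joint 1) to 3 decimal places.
axis z_0 = ẑ; lever o_n−o_0 = (5.4641,5.4641,6.0000)
cross product → J_v[:, 0] = (-5.4641,5.4641,0.0000)
J_ω[:, 0] = z_0
entry J[0][0] = -5.4641

-5.464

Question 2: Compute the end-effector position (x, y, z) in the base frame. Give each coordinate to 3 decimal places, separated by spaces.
5.464 5.464 6.000

after link 1: o_1 = (3.4641, 2.0000, 0.0000)
after link 2: o_2 = (5.4641, 5.4641, 3.0000)
after link 3: o_3 = (5.4641, 5.4641, 6.0000)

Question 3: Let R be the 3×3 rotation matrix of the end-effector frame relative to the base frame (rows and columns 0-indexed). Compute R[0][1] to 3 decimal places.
0.259

End-effector y-axis (col 1 of R) = (0.2588,-0.9659,0.0000)
R[0][1] = 0.2588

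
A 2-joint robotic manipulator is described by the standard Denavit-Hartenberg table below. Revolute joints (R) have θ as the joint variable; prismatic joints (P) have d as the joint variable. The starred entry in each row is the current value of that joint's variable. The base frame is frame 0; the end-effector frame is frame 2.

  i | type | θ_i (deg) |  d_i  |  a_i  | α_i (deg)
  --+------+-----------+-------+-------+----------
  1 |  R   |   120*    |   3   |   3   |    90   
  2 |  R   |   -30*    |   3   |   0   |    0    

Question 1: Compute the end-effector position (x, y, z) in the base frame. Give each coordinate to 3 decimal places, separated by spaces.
1.098 4.098 3.000

after link 1: o_1 = (-1.5000, 2.5981, 3.0000)
after link 2: o_2 = (1.0981, 4.0981, 3.0000)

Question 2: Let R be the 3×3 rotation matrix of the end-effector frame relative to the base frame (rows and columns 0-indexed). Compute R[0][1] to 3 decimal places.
-0.250

End-effector y-axis (col 1 of R) = (-0.2500,0.4330,0.8660)
R[0][1] = -0.2500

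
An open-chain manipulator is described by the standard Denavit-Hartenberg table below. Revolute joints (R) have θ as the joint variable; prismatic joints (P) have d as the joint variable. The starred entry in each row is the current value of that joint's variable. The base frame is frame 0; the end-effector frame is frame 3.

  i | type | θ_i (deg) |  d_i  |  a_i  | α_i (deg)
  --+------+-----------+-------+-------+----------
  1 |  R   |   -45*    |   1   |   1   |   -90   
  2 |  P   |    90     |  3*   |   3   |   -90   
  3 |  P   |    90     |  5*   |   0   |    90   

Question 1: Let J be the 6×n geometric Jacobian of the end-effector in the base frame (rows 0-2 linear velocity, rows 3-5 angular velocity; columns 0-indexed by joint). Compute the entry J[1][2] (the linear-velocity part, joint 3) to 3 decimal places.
0.707

prismatic axis z_2 = (-0.7071,0.7071,-0.0000)
J_v[:, 2] = z_2; J_ω[:, 2] = (0,0,0)
entry J[1][2] = 0.7071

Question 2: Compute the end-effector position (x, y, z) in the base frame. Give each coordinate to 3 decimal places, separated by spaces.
after link 1: o_1 = (0.7071, -0.7071, 1.0000)
after link 2: o_2 = (2.8284, 1.4142, -2.0000)
after link 3: o_3 = (-0.7071, 4.9497, -2.0000)

-0.707 4.950 -2.000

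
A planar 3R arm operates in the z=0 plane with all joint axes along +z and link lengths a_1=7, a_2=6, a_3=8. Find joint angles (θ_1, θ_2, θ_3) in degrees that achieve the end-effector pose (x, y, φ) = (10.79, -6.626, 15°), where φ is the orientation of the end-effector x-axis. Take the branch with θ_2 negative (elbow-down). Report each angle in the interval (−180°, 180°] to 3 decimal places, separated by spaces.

wrist centre = target − a_3·(cos φ, sin φ) = (3.0626, -8.6966)
cos θ_2 = (85.0095−7²−6²)/(2·7·6) = 0.0001; θ_2 = -89.9935° (elbow-down)
β = atan2(-8.6966,3.0626) = -70.5997°; ψ = atan2(-6.0000,7.0007) = -40.5985°
θ_1 = β − ψ = -30.0011°
θ_3 = φ − θ_1 − θ_2 = 134.9947° (wrapped to (-180°,180°])

-30.001 -89.994 134.995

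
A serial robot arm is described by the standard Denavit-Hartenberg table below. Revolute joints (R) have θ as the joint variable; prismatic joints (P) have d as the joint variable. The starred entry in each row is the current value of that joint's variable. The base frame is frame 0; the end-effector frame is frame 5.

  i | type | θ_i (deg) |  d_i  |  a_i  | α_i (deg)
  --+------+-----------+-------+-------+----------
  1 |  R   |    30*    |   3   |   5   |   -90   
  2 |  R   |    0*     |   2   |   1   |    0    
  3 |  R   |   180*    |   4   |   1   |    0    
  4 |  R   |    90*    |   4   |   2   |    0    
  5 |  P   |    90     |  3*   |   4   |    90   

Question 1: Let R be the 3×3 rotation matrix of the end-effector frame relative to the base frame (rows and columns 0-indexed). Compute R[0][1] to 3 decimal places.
-0.500

End-effector y-axis (col 1 of R) = (-0.5000,0.8660,0.0000)
R[0][1] = -0.5000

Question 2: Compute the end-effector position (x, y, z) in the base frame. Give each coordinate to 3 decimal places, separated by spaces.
1.294 15.758 5.000

after link 1: o_1 = (4.3301, 2.5000, 3.0000)
after link 2: o_2 = (4.1962, 4.7321, 3.0000)
after link 3: o_3 = (1.3301, 7.6962, 3.0000)
after link 4: o_4 = (-0.6699, 11.1603, 5.0000)
after link 5: o_5 = (1.2942, 15.7583, 5.0000)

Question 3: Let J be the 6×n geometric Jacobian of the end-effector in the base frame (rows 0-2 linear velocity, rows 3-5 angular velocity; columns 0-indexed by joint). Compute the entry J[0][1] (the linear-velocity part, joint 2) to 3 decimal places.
1.732

axis z_1 = (-0.5000,0.8660,0.0000); lever o_n−o_1 = (-3.0359,13.2583,2.0000)
cross product → J_v[:, 1] = (1.7321,1.0000,-4.0000)
J_ω[:, 1] = z_1
entry J[0][1] = 1.7321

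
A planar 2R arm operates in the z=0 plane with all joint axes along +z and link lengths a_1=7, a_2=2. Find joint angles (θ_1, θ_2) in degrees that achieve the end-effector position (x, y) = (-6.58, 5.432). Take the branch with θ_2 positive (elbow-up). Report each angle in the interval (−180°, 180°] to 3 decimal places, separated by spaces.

cos θ_2 = (72.8030−7²−2²)/(2·7·2) = 0.7073; θ_2 = 44.9883° (elbow-up)
β = atan2(5.4320,-6.5800) = 140.4592°; ψ = atan2(1.4139,8.4145) = 9.5386°
θ_1 = β − ψ = 130.9207°

130.921 44.988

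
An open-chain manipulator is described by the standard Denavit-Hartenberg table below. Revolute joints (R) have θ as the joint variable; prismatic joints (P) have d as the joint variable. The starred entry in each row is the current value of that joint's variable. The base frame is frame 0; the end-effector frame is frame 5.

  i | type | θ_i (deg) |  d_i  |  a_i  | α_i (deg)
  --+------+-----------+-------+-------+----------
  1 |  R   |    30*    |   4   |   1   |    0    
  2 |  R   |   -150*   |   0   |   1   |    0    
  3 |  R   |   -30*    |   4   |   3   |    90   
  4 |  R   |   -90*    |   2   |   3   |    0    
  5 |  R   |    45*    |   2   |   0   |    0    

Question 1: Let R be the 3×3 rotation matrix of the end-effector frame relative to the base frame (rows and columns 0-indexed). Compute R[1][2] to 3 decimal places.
End-effector z-axis (col 2 of R) = (-0.5000,0.8660,0.0000)
R[1][2] = 0.8660

0.866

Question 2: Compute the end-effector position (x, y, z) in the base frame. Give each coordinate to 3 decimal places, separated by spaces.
after link 1: o_1 = (0.8660, 0.5000, 4.0000)
after link 2: o_2 = (0.3660, -0.3660, 4.0000)
after link 3: o_3 = (-2.2321, -1.8660, 8.0000)
after link 4: o_4 = (-3.2321, -0.1340, 5.0000)
after link 5: o_5 = (-4.2321, 1.5981, 5.0000)

-4.232 1.598 5.000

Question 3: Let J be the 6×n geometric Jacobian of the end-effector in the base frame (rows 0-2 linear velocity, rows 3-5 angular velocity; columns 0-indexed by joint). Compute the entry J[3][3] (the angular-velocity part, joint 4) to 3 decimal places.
-0.500

axis z_3 = (-0.5000,0.8660,0.0000); lever o_n−o_3 = (-2.0000,3.4641,-3.0000)
cross product → J_v[:, 3] = (-2.5981,-1.5000,-0.0000)
J_ω[:, 3] = z_3
entry J[3][3] = -0.5000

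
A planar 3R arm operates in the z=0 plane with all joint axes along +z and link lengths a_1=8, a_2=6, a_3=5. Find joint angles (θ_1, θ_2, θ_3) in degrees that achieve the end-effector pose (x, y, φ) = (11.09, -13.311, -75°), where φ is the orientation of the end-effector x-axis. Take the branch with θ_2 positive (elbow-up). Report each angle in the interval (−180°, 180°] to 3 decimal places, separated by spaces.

-59.996 44.991 -59.995

wrist centre = target − a_3·(cos φ, sin φ) = (9.7959, -8.4814)
cos θ_2 = (167.8934−8²−6²)/(2·8·6) = 0.7072; θ_2 = 44.9906° (elbow-up)
β = atan2(-8.4814,9.7959) = -40.8863°; ψ = atan2(4.2419,12.2433) = 19.1096°
θ_1 = β − ψ = -59.9959°
θ_3 = φ − θ_1 − θ_2 = -59.9947° (wrapped to (-180°,180°])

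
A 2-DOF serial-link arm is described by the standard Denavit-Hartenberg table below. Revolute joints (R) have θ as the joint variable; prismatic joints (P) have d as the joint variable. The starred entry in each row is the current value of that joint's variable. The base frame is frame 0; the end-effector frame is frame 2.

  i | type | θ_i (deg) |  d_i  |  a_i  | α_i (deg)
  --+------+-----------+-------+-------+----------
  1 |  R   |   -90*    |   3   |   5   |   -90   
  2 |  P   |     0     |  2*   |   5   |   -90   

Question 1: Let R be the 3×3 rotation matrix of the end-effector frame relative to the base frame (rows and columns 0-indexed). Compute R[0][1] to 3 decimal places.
-1.000

End-effector y-axis (col 1 of R) = (-1.0000,-0.0000,-0.0000)
R[0][1] = -1.0000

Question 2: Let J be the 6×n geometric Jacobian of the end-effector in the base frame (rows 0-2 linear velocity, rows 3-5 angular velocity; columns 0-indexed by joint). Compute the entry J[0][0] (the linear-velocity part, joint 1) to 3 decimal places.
10.000

axis z_0 = ẑ; lever o_n−o_0 = (2.0000,-10.0000,3.0000)
cross product → J_v[:, 0] = (10.0000,2.0000,-0.0000)
J_ω[:, 0] = z_0
entry J[0][0] = 10.0000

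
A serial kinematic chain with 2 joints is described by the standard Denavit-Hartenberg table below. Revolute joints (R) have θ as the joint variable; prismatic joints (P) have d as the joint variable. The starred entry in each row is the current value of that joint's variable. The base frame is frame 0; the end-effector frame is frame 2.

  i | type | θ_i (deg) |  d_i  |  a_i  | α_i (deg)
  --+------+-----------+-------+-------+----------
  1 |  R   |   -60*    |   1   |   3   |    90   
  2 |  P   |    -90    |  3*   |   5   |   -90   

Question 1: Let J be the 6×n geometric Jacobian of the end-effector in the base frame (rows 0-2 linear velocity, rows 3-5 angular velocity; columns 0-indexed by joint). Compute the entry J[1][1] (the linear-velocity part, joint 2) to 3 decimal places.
prismatic axis z_1 = (-0.8660,-0.5000,0.0000)
J_v[:, 1] = z_1; J_ω[:, 1] = (0,0,0)
entry J[1][1] = -0.5000

-0.500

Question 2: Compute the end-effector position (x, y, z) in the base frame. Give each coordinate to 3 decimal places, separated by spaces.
after link 1: o_1 = (1.5000, -2.5981, 1.0000)
after link 2: o_2 = (-1.0981, -4.0981, -4.0000)

-1.098 -4.098 -4.000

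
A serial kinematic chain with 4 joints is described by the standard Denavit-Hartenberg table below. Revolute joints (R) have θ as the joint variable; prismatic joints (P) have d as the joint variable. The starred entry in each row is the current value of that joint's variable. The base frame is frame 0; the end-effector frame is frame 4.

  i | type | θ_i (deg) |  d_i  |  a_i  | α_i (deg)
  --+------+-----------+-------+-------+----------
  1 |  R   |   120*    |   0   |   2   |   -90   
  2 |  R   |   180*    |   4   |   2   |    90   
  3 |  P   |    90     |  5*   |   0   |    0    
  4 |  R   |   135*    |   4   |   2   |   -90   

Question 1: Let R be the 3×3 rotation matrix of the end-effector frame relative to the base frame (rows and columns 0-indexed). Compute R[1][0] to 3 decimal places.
0.966

End-effector x-axis (col 0 of R) = (0.2588,0.9659,0.0000)
R[1][0] = 0.9659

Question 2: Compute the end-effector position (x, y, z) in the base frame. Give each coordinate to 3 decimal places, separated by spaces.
after link 1: o_1 = (-1.0000, 1.7321, 0.0000)
after link 2: o_2 = (-3.4641, -2.0000, 0.0000)
after link 3: o_3 = (-3.4641, -2.0000, -5.0000)
after link 4: o_4 = (-2.9465, -0.0681, -9.0000)

-2.946 -0.068 -9.000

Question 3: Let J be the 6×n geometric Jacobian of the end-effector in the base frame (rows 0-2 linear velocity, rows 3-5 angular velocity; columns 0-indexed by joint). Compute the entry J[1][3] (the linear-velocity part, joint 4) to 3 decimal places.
axis z_3 = (-0.0000,0.0000,-1.0000); lever o_n−o_3 = (0.5176,1.9319,-4.0000)
cross product → J_v[:, 3] = (1.9319,-0.5176,-0.0000)
J_ω[:, 3] = z_3
entry J[1][3] = -0.5176

-0.518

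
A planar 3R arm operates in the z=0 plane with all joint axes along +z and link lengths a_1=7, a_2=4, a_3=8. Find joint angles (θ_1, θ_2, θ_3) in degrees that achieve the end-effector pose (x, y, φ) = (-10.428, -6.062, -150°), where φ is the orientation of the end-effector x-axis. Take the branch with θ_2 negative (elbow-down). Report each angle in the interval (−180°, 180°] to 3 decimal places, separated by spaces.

wrist centre = target − a_3·(cos φ, sin φ) = (-3.4998, -2.0620)
cos θ_2 = (16.5004−7²−4²)/(2·7·4) = -0.8661; θ_2 = -150.0044° (elbow-down)
β = atan2(-2.0620,-3.4998) = -149.4944°; ψ = atan2(-1.9997,3.5357) = -29.4915°
θ_1 = β − ψ = -120.0029°
θ_3 = φ − θ_1 − θ_2 = 120.0073° (wrapped to (-180°,180°])

-120.003 -150.004 120.007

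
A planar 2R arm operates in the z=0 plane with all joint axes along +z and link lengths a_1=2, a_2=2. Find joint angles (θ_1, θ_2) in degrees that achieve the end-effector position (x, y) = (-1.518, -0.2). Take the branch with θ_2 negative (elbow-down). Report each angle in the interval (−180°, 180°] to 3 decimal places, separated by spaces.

-105.000 -134.988

cos θ_2 = (2.3443−2²−2²)/(2·2·2) = -0.7070; θ_2 = -134.9881° (elbow-down)
β = atan2(-0.2000,-1.5180) = -172.4944°; ψ = atan2(-1.4145,0.5861) = -67.4940°
θ_1 = β − ψ = -105.0003°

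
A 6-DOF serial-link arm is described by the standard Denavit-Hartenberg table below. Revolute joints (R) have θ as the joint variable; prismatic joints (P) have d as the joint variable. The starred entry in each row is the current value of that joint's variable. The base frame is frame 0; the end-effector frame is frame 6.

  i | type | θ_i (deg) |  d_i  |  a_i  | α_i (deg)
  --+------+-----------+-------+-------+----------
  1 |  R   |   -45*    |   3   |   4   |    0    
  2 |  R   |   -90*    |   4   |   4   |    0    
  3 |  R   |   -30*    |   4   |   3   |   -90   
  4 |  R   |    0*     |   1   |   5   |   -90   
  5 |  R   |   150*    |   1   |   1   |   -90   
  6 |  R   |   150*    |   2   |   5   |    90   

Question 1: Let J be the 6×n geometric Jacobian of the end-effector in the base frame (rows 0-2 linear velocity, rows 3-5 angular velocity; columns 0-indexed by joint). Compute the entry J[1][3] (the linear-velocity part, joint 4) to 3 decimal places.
-0.388

axis z_3 = (0.2588,-0.9659,0.0000); lever o_n−o_3 = (-5.5114,-6.0290,1.5000)
cross product → J_v[:, 3] = (-1.4489,-0.3882,-6.8840)
J_ω[:, 3] = z_3
entry J[1][3] = -0.3882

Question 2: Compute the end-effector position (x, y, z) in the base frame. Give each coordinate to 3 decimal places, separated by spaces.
after link 1: o_1 = (2.8284, -2.8284, 3.0000)
after link 2: o_2 = (0.0000, -5.6569, 7.0000)
after link 3: o_3 = (-2.8978, -6.4333, 11.0000)
after link 4: o_4 = (-7.4686, -8.6933, 11.0000)
after link 5: o_5 = (-6.7615, -7.9862, 10.0000)
after link 6: o_6 = (-8.4091, -12.4623, 12.5000)

-8.409 -12.462 12.500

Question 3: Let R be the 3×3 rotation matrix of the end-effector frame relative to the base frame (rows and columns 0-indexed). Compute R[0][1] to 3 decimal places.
End-effector y-axis (col 1 of R) = (0.7071,-0.7071,-0.0000)
R[0][1] = 0.7071

0.707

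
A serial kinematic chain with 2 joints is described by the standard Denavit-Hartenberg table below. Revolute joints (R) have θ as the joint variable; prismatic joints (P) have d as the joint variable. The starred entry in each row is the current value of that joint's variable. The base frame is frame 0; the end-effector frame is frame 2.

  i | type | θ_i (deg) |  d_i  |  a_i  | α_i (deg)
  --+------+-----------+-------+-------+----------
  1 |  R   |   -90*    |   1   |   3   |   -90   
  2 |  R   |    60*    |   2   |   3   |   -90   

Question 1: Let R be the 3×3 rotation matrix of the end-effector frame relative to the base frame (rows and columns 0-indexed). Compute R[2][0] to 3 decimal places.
-0.866

End-effector x-axis (col 0 of R) = (0.0000,-0.5000,-0.8660)
R[2][0] = -0.8660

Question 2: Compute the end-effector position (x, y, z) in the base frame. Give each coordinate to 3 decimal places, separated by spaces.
2.000 -4.500 -1.598

after link 1: o_1 = (0.0000, -3.0000, 1.0000)
after link 2: o_2 = (2.0000, -4.5000, -1.5981)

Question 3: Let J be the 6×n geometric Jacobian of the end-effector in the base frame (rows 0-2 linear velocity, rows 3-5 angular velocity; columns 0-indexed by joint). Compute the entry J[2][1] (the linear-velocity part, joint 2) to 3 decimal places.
axis z_1 = (1.0000,0.0000,0.0000); lever o_n−o_1 = (2.0000,-1.5000,-2.5981)
cross product → J_v[:, 1] = (-0.0000,2.5981,-1.5000)
J_ω[:, 1] = z_1
entry J[2][1] = -1.5000

-1.500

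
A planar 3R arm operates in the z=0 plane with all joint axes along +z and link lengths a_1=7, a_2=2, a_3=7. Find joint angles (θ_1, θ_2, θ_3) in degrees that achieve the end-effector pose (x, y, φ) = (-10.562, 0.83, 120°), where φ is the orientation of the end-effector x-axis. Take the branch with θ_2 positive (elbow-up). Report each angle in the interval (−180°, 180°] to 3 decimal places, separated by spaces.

wrist centre = target − a_3·(cos φ, sin φ) = (-7.0620, -5.2322)
cos θ_2 = (77.2475−7²−2²)/(2·7·2) = 0.8660; θ_2 = 30.0048° (elbow-up)
β = atan2(-5.2322,-7.0620) = -143.4656°; ψ = atan2(1.0001,8.7320) = 6.5341°
θ_1 = β − ψ = -149.9997°
θ_3 = φ − θ_1 − θ_2 = -120.0052° (wrapped to (-180°,180°])

-150.000 30.005 -120.005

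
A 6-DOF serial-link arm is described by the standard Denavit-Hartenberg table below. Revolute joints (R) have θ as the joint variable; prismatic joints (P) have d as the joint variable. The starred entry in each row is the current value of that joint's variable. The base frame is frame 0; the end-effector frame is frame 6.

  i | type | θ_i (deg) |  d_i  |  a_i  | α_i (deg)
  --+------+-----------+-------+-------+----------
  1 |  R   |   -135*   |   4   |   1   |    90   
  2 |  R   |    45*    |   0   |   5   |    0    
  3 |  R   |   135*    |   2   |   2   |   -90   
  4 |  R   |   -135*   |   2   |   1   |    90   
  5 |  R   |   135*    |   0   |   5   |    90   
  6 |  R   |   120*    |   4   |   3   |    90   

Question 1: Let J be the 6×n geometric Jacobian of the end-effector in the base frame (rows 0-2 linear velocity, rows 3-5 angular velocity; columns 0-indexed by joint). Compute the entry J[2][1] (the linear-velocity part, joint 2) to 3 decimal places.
axis z_1 = (-0.7071,0.7071,0.0000); lever o_n−o_1 = (-3.8536,-2.2696,-3.7678)
cross product → J_v[:, 1] = (-2.6642,-2.6642,4.3298)
J_ω[:, 1] = z_1
entry J[2][1] = 4.3298

4.330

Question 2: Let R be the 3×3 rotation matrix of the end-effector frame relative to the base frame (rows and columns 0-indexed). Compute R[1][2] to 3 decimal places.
End-effector z-axis (col 2 of R) = (0.6124,-0.5000,-0.6124)
R[1][2] = -0.5000

-0.500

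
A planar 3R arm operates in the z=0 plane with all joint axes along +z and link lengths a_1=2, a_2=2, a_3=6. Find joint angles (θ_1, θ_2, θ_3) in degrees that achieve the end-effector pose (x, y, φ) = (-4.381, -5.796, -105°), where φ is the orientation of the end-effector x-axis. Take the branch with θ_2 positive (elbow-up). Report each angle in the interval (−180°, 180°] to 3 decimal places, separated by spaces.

wrist centre = target − a_3·(cos φ, sin φ) = (-2.8281, -0.0004)
cos θ_2 = (7.9981−2²−2²)/(2·2·2) = -0.0002; θ_2 = 90.0138° (elbow-up)
β = atan2(-0.0004,-2.8281) = -179.9910°; ψ = atan2(2.0000,1.9995) = 45.0069°
θ_1 = β − ψ = -224.9979°
θ_3 = φ − θ_1 − θ_2 = 29.9841° (wrapped to (-180°,180°])

135.002 90.014 29.984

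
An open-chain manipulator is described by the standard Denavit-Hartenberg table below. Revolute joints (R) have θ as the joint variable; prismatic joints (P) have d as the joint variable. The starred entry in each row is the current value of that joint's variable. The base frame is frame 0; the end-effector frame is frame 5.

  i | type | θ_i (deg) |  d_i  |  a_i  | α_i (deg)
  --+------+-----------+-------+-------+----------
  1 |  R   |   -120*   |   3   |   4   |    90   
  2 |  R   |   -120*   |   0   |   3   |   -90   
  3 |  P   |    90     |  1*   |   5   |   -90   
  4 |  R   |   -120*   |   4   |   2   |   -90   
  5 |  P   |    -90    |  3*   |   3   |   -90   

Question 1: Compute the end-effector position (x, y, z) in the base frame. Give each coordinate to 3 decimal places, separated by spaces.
0.882 -11.669 4.348

after link 1: o_1 = (-2.0000, -3.4641, 3.0000)
after link 2: o_2 = (-1.2500, -2.1651, 0.4019)
after link 3: o_3 = (2.6471, -5.4151, -0.0981)
after link 4: o_4 = (0.0311, -7.9462, 2.5000)
after link 5: o_5 = (0.8816, -11.6692, 4.3481)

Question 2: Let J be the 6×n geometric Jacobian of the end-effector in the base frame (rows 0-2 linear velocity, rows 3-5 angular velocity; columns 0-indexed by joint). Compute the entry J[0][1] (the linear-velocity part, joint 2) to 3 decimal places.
0.674

axis z_1 = (-0.8660,0.5000,0.0000); lever o_n−o_1 = (2.8816,-8.2051,1.3481)
cross product → J_v[:, 1] = (0.6740,1.1675,5.6651)
J_ω[:, 1] = z_1
entry J[0][1] = 0.6740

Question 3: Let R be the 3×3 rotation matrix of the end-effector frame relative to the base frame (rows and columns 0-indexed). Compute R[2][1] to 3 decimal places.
0.250

End-effector y-axis (col 1 of R) = (-0.5335,0.8080,0.2500)
R[2][1] = 0.2500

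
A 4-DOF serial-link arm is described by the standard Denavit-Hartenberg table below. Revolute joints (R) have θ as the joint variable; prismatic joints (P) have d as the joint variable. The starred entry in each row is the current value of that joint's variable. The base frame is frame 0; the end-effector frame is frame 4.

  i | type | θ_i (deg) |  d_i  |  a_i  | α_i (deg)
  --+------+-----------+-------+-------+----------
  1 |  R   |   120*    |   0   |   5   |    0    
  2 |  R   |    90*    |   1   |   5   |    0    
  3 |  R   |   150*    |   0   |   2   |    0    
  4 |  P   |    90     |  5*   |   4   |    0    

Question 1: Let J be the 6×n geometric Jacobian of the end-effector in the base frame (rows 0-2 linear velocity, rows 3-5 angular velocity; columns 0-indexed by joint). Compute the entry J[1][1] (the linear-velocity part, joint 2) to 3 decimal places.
-2.330

axis z_1 = (0.0000,0.0000,1.0000); lever o_n−o_1 = (-2.3301,1.5000,6.0000)
cross product → J_v[:, 1] = (-1.5000,-2.3301,0.0000)
J_ω[:, 1] = z_1
entry J[1][1] = -2.3301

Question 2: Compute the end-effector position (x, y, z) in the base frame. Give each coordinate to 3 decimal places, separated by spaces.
-4.830 5.830 6.000

after link 1: o_1 = (-2.5000, 4.3301, 0.0000)
after link 2: o_2 = (-6.8301, 1.8301, 1.0000)
after link 3: o_3 = (-4.8301, 1.8301, 1.0000)
after link 4: o_4 = (-4.8301, 5.8301, 6.0000)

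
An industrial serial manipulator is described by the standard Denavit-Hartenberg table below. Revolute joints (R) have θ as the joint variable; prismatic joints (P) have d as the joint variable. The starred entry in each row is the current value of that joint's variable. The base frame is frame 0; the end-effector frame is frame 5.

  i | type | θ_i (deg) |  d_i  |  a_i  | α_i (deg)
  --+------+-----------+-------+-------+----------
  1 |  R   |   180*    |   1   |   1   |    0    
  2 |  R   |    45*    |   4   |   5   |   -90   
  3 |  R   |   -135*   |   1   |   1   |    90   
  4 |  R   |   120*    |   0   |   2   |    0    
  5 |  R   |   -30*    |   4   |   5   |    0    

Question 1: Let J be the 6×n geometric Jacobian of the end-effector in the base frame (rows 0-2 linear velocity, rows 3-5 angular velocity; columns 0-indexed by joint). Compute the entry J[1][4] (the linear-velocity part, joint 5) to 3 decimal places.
axis z_4 = (0.5000,0.5000,-0.7071); lever o_n−o_4 = (5.5355,-1.5355,-2.8284)
cross product → J_v[:, 4] = (-2.5000,-2.5000,-3.5355)
J_ω[:, 4] = z_4
entry J[1][4] = -2.5000

-2.500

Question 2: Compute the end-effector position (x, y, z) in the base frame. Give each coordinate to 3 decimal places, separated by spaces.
2.932 -7.003 2.172

after link 1: o_1 = (-1.0000, 0.0000, 1.0000)
after link 2: o_2 = (-4.5355, -3.5355, 5.0000)
after link 3: o_3 = (-3.3284, -3.7426, 5.7071)
after link 4: o_4 = (-2.6037, -5.4674, 5.0000)
after link 5: o_5 = (2.9319, -7.0029, 2.1716)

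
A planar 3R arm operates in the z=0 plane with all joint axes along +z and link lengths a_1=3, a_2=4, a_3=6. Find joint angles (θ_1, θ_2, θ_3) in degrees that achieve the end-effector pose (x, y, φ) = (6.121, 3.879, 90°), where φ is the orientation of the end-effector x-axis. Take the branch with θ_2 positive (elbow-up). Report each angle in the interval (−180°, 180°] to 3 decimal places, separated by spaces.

wrist centre = target − a_3·(cos φ, sin φ) = (6.1210, -2.1210)
cos θ_2 = (41.9653−3²−4²)/(2·3·4) = 0.7069; θ_2 = 45.0178° (elbow-up)
β = atan2(-2.1210,6.1210) = -19.1118°; ψ = atan2(2.8293,5.8275) = 25.8968°
θ_1 = β − ψ = -45.0087°
θ_3 = φ − θ_1 − θ_2 = 89.9908° (wrapped to (-180°,180°])

-45.009 45.018 89.991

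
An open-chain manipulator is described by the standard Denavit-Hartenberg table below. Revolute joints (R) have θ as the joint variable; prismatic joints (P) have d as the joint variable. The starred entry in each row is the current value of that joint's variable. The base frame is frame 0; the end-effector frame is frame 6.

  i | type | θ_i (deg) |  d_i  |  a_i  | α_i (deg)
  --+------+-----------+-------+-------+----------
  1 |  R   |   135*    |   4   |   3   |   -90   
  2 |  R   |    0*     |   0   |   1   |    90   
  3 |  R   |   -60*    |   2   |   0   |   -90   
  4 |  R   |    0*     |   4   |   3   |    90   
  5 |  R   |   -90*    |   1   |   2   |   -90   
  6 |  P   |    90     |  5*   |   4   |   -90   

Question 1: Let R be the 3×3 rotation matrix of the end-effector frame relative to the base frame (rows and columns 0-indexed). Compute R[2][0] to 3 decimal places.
-1.000

End-effector x-axis (col 0 of R) = (0.0000,0.0000,-1.0000)
R[2][0] = -1.0000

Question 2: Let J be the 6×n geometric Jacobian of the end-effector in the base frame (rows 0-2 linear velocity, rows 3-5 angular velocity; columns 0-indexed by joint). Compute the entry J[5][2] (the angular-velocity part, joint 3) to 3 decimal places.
axis z_2 = (0.0000,0.0000,1.0000); lever o_n−o_2 = (0.1387,8.2450,-1.0000)
cross product → J_v[:, 2] = (-8.2450,0.1387,0.0000)
J_ω[:, 2] = z_2
entry J[5][2] = 1.0000

1.000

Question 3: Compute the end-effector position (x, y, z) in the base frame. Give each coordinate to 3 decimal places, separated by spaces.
after link 1: o_1 = (-2.1213, 2.1213, 4.0000)
after link 2: o_2 = (-2.8284, 2.8284, 4.0000)
after link 3: o_3 = (-2.8284, 2.8284, 6.0000)
after link 4: o_4 = (-5.9157, 6.7615, 6.0000)
after link 5: o_5 = (-3.9838, 6.2438, 7.0000)
after link 6: o_6 = (-2.6897, 11.0735, 3.0000)

-2.690 11.073 3.000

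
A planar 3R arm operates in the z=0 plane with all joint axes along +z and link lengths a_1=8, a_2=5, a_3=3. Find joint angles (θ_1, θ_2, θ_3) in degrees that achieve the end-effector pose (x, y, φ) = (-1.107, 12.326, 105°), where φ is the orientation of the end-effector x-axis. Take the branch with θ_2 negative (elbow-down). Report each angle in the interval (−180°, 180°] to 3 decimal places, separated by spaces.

wrist centre = target − a_3·(cos φ, sin φ) = (-0.3305, 9.4282)
cos θ_2 = (89.0006−8²−5²)/(2·8·5) = 0.0000; θ_2 = -89.9995° (elbow-down)
β = atan2(9.4282,-0.3305) = 92.0079°; ψ = atan2(-5.0000,8.0000) = -32.0053°
θ_1 = β − ψ = 124.0132°
θ_3 = φ − θ_1 − θ_2 = 70.9864° (wrapped to (-180°,180°])

124.013 -90.000 70.986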